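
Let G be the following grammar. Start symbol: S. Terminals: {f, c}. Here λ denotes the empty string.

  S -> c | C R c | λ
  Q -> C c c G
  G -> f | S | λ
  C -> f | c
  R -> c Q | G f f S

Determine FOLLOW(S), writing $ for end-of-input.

{$, c, f}

FIRST(C): from C->f we get {f}; from C->c we get {c}. So FIRST(C) = {c, f}.
FIRST(S): from S->c we get {c}; from S->C R c we get {c, f}; from S->λ we get {λ}. So FIRST(S) = {λ, c, f}.
FIRST(Q): from Q->C c c G we get {c, f}. So FIRST(Q) = {c, f}.
FIRST(G): from G->f we get {f}; from G->S we get {λ, c, f}; from G->λ we get {λ}. So FIRST(G) = {λ, c, f}.
FIRST(R): from R->c Q we get {c}; from R->G f f S we get {c, f}. So FIRST(R) = {c, f}.
FOLLOW(S) includes $ since S is the start symbol.
FOLLOW(C): in S->C R c, C is followed by R c with FIRST {c, f}; in Q->C c c G, C is followed by c c G with FIRST {c}. Thus FOLLOW(C) = {c, f}.
FOLLOW(R): in S->C R c, R is followed by c with FIRST {c}. Thus FOLLOW(R) = {c}.
FOLLOW(Q): in R->c Q, the suffix after Q is empty, so FOLLOW(Q) ⊇ FOLLOW(R) = {c}. Thus FOLLOW(Q) = {c}.
FOLLOW(G): in Q->C c c G, the suffix after G is empty, so FOLLOW(G) ⊇ FOLLOW(Q) = {c}; in R->G f f S, G is followed by f f S with FIRST {f}. Thus FOLLOW(G) = {c, f}.
FOLLOW(S): in G->S, the suffix after S is empty, so FOLLOW(S) ⊇ FOLLOW(G) = {c, f}; in R->G f f S, the suffix after S is empty, so FOLLOW(S) ⊇ FOLLOW(R) = {c}. Thus FOLLOW(S) = {$, c, f}.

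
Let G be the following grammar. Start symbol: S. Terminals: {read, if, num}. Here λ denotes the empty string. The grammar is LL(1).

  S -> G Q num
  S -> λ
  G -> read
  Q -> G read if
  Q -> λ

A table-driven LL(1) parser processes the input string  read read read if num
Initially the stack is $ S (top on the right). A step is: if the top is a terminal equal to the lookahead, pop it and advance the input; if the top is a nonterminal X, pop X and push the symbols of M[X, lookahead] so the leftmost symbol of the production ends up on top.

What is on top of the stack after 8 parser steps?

num

step 1: stack=$ S  input=read read read if num $  — expand S -> G Q num
step 2: stack=$ num Q G  input=read read read if num $  — expand G -> read
step 3: stack=$ num Q read  input=read read read if num $  — match read
step 4: stack=$ num Q  input=read read if num $  — expand Q -> G read if
step 5: stack=$ num if read G  input=read read if num $  — expand G -> read
step 6: stack=$ num if read read  input=read read if num $  — match read
step 7: stack=$ num if read  input=read if num $  — match read
step 8: stack=$ num if  input=if num $  — match if
Stack after step 8: $ num (top = num).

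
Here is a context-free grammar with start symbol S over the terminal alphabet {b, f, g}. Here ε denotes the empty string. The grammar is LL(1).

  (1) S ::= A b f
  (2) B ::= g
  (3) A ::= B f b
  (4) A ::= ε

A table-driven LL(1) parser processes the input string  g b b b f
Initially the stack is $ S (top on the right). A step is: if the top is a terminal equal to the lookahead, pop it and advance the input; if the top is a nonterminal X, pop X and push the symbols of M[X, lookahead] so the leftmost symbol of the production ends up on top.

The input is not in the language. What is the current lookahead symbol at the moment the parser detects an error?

b

step 1: stack=$ S  input=g b b b f $  — expand S ::= A b f
step 2: stack=$ f b A  input=g b b b f $  — expand A ::= B f b
step 3: stack=$ f b b f B  input=g b b b f $  — expand B ::= g
step 4: stack=$ f b b f g  input=g b b b f $  — match g
step 5: stack=$ f b b f  input=b b b f $  — error: top is terminal f but lookahead is b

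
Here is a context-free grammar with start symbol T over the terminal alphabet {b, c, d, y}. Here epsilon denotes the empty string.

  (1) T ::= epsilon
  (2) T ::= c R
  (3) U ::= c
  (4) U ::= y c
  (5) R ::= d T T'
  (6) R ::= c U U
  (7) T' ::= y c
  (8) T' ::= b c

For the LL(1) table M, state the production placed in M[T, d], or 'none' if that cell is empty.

FIRST(T) = {epsilon, c}
FIRST(U) = {c, y}
FIRST(R) = {c, d}
FIRST(T') = {b, y}
FOLLOW(T) includes $ since T is the start symbol.
FOLLOW(T): in R::=d T T', T is followed by T' with FIRST {b, y}. Thus FOLLOW(T) = {$, b, y}.
For T ::= epsilon: FIRST(epsilon) = {epsilon}, so it goes in M[T, t] for t ∈ {}; since epsilon ∈ FIRST, also for every t ∈ FOLLOW(T) = {$, b, y}.
For T ::= c R: FIRST(c R) = {c}, so it goes in M[T, t] for t ∈ {c}.
None of these place a production in M[T, d].

none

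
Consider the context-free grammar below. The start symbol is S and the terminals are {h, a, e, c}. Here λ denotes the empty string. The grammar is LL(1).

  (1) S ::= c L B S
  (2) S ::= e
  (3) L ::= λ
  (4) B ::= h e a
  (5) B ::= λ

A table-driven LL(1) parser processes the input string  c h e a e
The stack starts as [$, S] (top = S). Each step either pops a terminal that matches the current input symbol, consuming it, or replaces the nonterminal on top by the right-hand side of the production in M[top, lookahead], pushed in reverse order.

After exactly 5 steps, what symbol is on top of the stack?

     Stack      Input        Action
  1  $ S        c h e a e $  expand S ::= c L B S
  2  $ S B L c  c h e a e $  match c
  3  $ S B L    h e a e $    expand L ::= λ
  4  $ S B      h e a e $    expand B ::= h e a
  5  $ S a e h  h e a e $    match h
Stack after step 5: $ S a e (top = e).

e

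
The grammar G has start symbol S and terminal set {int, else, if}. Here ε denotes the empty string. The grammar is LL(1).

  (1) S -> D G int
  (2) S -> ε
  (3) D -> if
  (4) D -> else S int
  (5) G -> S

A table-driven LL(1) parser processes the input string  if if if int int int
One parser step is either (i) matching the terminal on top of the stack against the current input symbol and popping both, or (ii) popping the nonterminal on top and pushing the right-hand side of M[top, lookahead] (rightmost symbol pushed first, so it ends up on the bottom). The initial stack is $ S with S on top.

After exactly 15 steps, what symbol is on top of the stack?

      Stack               Input                   Action
   1  $ S                 if if if int int int $  expand S -> D G int
   2  $ int G D           if if if int int int $  expand D -> if
   3  $ int G if          if if if int int int $  match if
   4  $ int G             if if int int int $     expand G -> S
   5  $ int S             if if int int int $     expand S -> D G int
   6  $ int int G D       if if int int int $     expand D -> if
   7  $ int int G if      if if int int int $     match if
   8  $ int int G         if int int int $        expand G -> S
   9  $ int int S         if int int int $        expand S -> D G int
  10  $ int int int G D   if int int int $        expand D -> if
  11  $ int int int G if  if int int int $        match if
  12  $ int int int G     int int int $           expand G -> S
  13  $ int int int S     int int int $           expand S -> ε
  14  $ int int int       int int int $           match int
  15  $ int int           int int $               match int
Stack after step 15: $ int (top = int).

int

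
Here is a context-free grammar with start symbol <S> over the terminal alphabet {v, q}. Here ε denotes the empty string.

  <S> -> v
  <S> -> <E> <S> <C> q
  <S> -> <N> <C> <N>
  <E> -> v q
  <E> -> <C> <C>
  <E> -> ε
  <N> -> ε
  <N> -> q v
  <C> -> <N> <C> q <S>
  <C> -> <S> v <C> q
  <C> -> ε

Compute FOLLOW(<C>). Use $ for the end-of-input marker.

{$, q, v}

FIRST(<N>): from <N>->ε we get {ε}; from <N>->q v we get {q}. So FIRST(<N>) = {ε, q}.
FIRST(<S>): from <S>->v we get {v}; from <S>-><E> <S> <C> q we get {q, v}; from <S>-><N> <C> <N> we get {ε, q, v}. So FIRST(<S>) = {ε, q, v}.
FIRST(<C>): from <C>-><N> <C> q <S> we get {q, v}; from <C>-><S> v <C> q we get {q, v}; from <C>->ε we get {ε}. So FIRST(<C>) = {ε, q, v}.
FIRST(<E>): from <E>->v q we get {v}; from <E>-><C> <C> we get {ε, q, v}; from <E>->ε we get {ε}. So FIRST(<E>) = {ε, q, v}.
FOLLOW(<S>) includes $ since <S> is the start symbol.
FOLLOW(<E>): in <S>-><E> <S> <C> q, <E> is followed by <S> <C> q with FIRST {q, v}. Thus FOLLOW(<E>) = {q, v}.
FOLLOW(<S>): in <S>-><E> <S> <C> q, <S> is followed by <C> q with FIRST {q, v}; in <C>-><N> <C> q <S>, the suffix after <S> is empty, so FOLLOW(<S>) ⊇ FOLLOW(<C>) = {$, q, v}; in <C>-><S> v <C> q, <S> is followed by v <C> q with FIRST {v}. Thus FOLLOW(<S>) = {$, q, v}.
FOLLOW(<N>): in <S>-><N> <C> <N> (occurrence 1), <N> is followed by <C> <N> with FIRST {ε, q, v}; in <S>-><N> <C> <N> (occurrence 1), the suffix after <N> is nullable, so FOLLOW(<N>) ⊇ FOLLOW(<S>) = {$, q, v}; in <S>-><N> <C> <N> (occurrence 2), the suffix after <N> is empty, so FOLLOW(<N>) ⊇ FOLLOW(<S>) = {$, q, v}; in <C>-><N> <C> q <S>, <N> is followed by <C> q <S> with FIRST {q, v}. Thus FOLLOW(<N>) = {$, q, v}.
FOLLOW(<C>): in <S>-><E> <S> <C> q, <C> is followed by q with FIRST {q}; in <S>-><N> <C> <N>, <C> is followed by <N> with FIRST {ε, q}; in <S>-><N> <C> <N>, the suffix after <C> is nullable, so FOLLOW(<C>) ⊇ FOLLOW(<S>) = {$, q, v}; in <E>-><C> <C> (occurrence 1), <C> is followed by <C> with FIRST {ε, q, v}; in <E>-><C> <C> (occurrence 1), the suffix after <C> is nullable, so FOLLOW(<C>) ⊇ FOLLOW(<E>) = {q, v}; in <E>-><C> <C> (occurrence 2), the suffix after <C> is empty, so FOLLOW(<C>) ⊇ FOLLOW(<E>) = {q, v}; in <C>-><N> <C> q <S>, <C> is followed by q <S> with FIRST {q}; in <C>-><S> v <C> q, <C> is followed by q with FIRST {q}. Thus FOLLOW(<C>) = {$, q, v}.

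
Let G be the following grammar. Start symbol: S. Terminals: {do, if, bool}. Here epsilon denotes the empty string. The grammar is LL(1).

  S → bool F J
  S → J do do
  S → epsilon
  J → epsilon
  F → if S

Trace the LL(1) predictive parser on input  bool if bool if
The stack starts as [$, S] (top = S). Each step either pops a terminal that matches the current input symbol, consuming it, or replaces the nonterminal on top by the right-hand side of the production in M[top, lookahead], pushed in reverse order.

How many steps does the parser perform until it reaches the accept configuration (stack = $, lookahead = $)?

11

step 1: stack=$ S  input=bool if bool if $  — expand S → bool F J
step 2: stack=$ J F bool  input=bool if bool if $  — match bool
step 3: stack=$ J F  input=if bool if $  — expand F → if S
step 4: stack=$ J S if  input=if bool if $  — match if
step 5: stack=$ J S  input=bool if $  — expand S → bool F J
step 6: stack=$ J J F bool  input=bool if $  — match bool
step 7: stack=$ J J F  input=if $  — expand F → if S
step 8: stack=$ J J S if  input=if $  — match if
step 9: stack=$ J J S  input=$  — expand S → epsilon
step 10: stack=$ J J  input=$  — expand J → epsilon
step 11: stack=$ J  input=$  — expand J → epsilon
Accept reached after 11 steps.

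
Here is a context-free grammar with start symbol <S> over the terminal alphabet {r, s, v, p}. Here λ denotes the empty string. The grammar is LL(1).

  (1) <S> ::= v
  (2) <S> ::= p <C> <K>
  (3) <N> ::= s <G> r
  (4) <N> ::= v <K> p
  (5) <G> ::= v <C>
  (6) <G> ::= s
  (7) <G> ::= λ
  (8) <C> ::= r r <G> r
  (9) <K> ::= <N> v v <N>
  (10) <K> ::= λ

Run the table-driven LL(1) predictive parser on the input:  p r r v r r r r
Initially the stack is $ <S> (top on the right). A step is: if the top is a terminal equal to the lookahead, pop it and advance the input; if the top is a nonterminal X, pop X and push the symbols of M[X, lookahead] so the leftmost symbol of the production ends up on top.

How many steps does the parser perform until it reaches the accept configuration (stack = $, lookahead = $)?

      Stack              Input              Action
   1  $ <S>              p r r v r r r r $  expand <S> ::= p <C> <K>
   2  $ <K> <C> p        p r r v r r r r $  match p
   3  $ <K> <C>          r r v r r r r $    expand <C> ::= r r <G> r
   4  $ <K> r <G> r r    r r v r r r r $    match r
   5  $ <K> r <G> r      r v r r r r $      match r
   6  $ <K> r <G>        v r r r r $        expand <G> ::= v <C>
   7  $ <K> r <C> v      v r r r r $        match v
   8  $ <K> r <C>        r r r r $          expand <C> ::= r r <G> r
   9  $ <K> r r <G> r r  r r r r $          match r
  10  $ <K> r r <G> r    r r r $            match r
  11  $ <K> r r <G>      r r $              expand <G> ::= λ
  12  $ <K> r r          r r $              match r
  13  $ <K> r            r $                match r
  14  $ <K>              $                  expand <K> ::= λ
Accept reached after 14 steps.

14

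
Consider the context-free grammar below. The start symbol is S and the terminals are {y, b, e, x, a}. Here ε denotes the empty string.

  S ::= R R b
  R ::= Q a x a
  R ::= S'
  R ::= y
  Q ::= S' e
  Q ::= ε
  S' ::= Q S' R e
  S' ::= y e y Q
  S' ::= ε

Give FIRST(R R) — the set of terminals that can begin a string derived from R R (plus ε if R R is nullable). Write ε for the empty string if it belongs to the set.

{ε, a, e, y}

FIRST(S): from S::=R R b we get {a, b, e, y}. So FIRST(S) = {a, b, e, y}.
FIRST(R): from R::=Q a x a we get {a, e, y}; from R::=S' we get {ε, a, e, y}; from R::=y we get {y}. So FIRST(R) = {ε, a, e, y}.
FIRST(Q): from Q::=S' e we get {a, e, y}; from Q::=ε we get {ε}. So FIRST(Q) = {ε, a, e, y}.
FIRST(S'): from S'::=Q S' R e we get {a, e, y}; from S'::=y e y Q we get {y}; from S'::=ε we get {ε}. So FIRST(S') = {ε, a, e, y}.
FIRST(R R): take FIRST of each symbol in turn, carrying on past any symbol whose FIRST contains ε; result {ε, a, e, y}.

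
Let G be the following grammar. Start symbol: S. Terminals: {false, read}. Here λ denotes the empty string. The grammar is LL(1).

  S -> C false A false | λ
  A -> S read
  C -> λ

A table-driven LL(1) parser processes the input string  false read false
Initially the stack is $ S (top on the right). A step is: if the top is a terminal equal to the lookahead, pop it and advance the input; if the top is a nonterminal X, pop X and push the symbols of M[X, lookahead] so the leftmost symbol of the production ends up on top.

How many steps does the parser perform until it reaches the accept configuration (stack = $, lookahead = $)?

7

step 1: stack=$ S  input=false read false $  — expand S -> C false A false
step 2: stack=$ false A false C  input=false read false $  — expand C -> λ
step 3: stack=$ false A false  input=false read false $  — match false
step 4: stack=$ false A  input=read false $  — expand A -> S read
step 5: stack=$ false read S  input=read false $  — expand S -> λ
step 6: stack=$ false read  input=read false $  — match read
step 7: stack=$ false  input=false $  — match false
Accept reached after 7 steps.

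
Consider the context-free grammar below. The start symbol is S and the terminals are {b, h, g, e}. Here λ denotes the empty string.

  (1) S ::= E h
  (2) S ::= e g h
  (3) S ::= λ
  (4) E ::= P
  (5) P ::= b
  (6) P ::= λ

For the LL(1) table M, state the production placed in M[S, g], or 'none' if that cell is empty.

FIRST(P) = {λ, b}
FIRST(E) = {λ, b}  (via P)
FIRST(S) = {λ, b, e, h}  (via E h)
FOLLOW(S) includes $ since S is the start symbol.
FOLLOW(S): S appears on no right-hand side. Thus FOLLOW(S) = {$}.
For S ::= E h: FIRST(E h) = {b, h}, so it goes in M[S, t] for t ∈ {b, h}.
For S ::= e g h: FIRST(e g h) = {e}, so it goes in M[S, t] for t ∈ {e}.
For S ::= λ: FIRST(λ) = {λ}, so it goes in M[S, t] for t ∈ {}; since λ ∈ FIRST, also for every t ∈ FOLLOW(S) = {$}.
None of these place a production in M[S, g].

none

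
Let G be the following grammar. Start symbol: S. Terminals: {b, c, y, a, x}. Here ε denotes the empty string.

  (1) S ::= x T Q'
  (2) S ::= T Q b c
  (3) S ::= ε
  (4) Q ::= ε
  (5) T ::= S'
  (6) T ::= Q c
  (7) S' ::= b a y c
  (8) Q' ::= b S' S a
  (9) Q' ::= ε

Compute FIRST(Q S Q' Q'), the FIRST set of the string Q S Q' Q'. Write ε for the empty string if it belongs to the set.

{ε, b, c, x}

FIRST(Q) = {ε}
FIRST(S') = {b}
FIRST(Q') = {ε, b}
FIRST(T) = {b, c}  (via S', Q c)
FIRST(S) = {ε, b, c, x}  (via T Q b c)
FIRST(Q S Q' Q'): take FIRST of each symbol in turn, carrying on past any symbol whose FIRST contains ε; result {ε, b, c, x}.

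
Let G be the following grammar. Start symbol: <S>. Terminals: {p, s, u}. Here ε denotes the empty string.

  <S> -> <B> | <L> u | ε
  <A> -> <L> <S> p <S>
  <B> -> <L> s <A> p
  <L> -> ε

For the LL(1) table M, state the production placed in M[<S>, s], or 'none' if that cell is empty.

<S> -> <B>

FIRST(<L>): from <L>->ε we get {ε}. So FIRST(<L>) = {ε}.
FIRST(<B>): from <B>-><L> s <A> p we get {s}. So FIRST(<B>) = {s}.
FIRST(<S>): from <S>-><B> we get {s}; from <S>-><L> u we get {u}; from <S>->ε we get {ε}. So FIRST(<S>) = {ε, s, u}.
FIRST(<A>): from <A>-><L> <S> p <S> we get {p, s, u}. So FIRST(<A>) = {p, s, u}.
FOLLOW(<S>) includes $ since <S> is the start symbol.
FOLLOW(<A>): in <B>-><L> s <A> p, <A> is followed by p with FIRST {p}. Thus FOLLOW(<A>) = {p}.
FOLLOW(<S>): in <A>-><L> <S> p <S> (occurrence 1), <S> is followed by p <S> with FIRST {p}; in <A>-><L> <S> p <S> (occurrence 2), the suffix after <S> is empty, so FOLLOW(<S>) ⊇ FOLLOW(<A>) = {p}. Thus FOLLOW(<S>) = {$, p}.
For <S> -> <B>: FIRST(<B>) = {s}, so it goes in M[<S>, t] for t ∈ {s}.
For <S> -> <L> u: FIRST(<L> u) = {u}, so it goes in M[<S>, t] for t ∈ {u}.
For <S> -> ε: FIRST(ε) = {ε}, so it goes in M[<S>, t] for t ∈ {}; since ε ∈ FIRST, also for every t ∈ FOLLOW(<S>) = {$, p}.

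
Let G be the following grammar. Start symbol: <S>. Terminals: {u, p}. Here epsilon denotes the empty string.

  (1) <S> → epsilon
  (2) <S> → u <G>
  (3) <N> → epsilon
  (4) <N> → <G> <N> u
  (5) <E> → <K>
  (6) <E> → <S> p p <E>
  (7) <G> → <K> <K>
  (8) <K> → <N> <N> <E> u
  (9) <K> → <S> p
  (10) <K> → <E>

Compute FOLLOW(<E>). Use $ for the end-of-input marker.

{$, p, u}

FIRST(<S>) = {epsilon, u}
FIRST(<N>) = {epsilon, p, u}  (via <G> <N> u)
FIRST(<E>) = {p, u}  (via <K>, <S> p p <E>)
FIRST(<K>) = {p, u}  (via <N> <N> <E> u, <S> p, <E>)
FIRST(<G>) = {p, u}  (via <K> <K>)
FOLLOW(<S>) includes $ since <S> is the start symbol.
FOLLOW(<S>): in <E>→<S> p p <E>, <S> is followed by p p <E> with FIRST {p}; in <K>→<S> p, <S> is followed by p with FIRST {p}. Thus FOLLOW(<S>) = {$, p}.
FOLLOW(<N>): in <N>→<G> <N> u, <N> is followed by u with FIRST {u}; in <K>→<N> <N> <E> u (occurrence 1), <N> is followed by <N> <E> u with FIRST {p, u}; in <K>→<N> <N> <E> u (occurrence 2), <N> is followed by <E> u with FIRST {p, u}. Thus FOLLOW(<N>) = {p, u}.
FOLLOW(<G>): in <S>→u <G>, the suffix after <G> is empty, so FOLLOW(<G>) ⊇ FOLLOW(<S>) = {$, p}; in <N>→<G> <N> u, <G> is followed by <N> u with FIRST {p, u}. Thus FOLLOW(<G>) = {$, p, u}.
FOLLOW(<E>): in <E>→<S> p p <E>, the suffix after <E> is empty (adds nothing new); in <K>→<N> <N> <E> u, <E> is followed by u with FIRST {u}; in <K>→<E>, the suffix after <E> is empty, so FOLLOW(<E>) ⊇ FOLLOW(<K>) = {$, p, u}. Thus FOLLOW(<E>) = {$, p, u}.
FOLLOW(<K>): in <E>→<K>, the suffix after <K> is empty, so FOLLOW(<K>) ⊇ FOLLOW(<E>) = {$, p, u}; in <G>→<K> <K> (occurrence 1), <K> is followed by <K> with FIRST {p, u}; in <G>→<K> <K> (occurrence 2), the suffix after <K> is empty, so FOLLOW(<K>) ⊇ FOLLOW(<G>) = {$, p, u}. Thus FOLLOW(<K>) = {$, p, u}.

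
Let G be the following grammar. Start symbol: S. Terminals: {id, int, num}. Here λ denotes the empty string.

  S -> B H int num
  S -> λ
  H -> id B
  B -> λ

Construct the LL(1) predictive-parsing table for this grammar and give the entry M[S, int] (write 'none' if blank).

none

FIRST(H): from H->id B we get {id}. So FIRST(H) = {id}.
FIRST(B): from B->λ we get {λ}. So FIRST(B) = {λ}.
FIRST(S): from S->B H int num we get {id}; from S->λ we get {λ}. So FIRST(S) = {λ, id}.
FOLLOW(S) includes $ since S is the start symbol.
FOLLOW(S): S appears on no right-hand side. Thus FOLLOW(S) = {$}.
For S -> B H int num: FIRST(B H int num) = {id}, so it goes in M[S, t] for t ∈ {id}.
For S -> λ: FIRST(λ) = {λ}, so it goes in M[S, t] for t ∈ {}; since λ ∈ FIRST, also for every t ∈ FOLLOW(S) = {$}.
None of these place a production in M[S, int].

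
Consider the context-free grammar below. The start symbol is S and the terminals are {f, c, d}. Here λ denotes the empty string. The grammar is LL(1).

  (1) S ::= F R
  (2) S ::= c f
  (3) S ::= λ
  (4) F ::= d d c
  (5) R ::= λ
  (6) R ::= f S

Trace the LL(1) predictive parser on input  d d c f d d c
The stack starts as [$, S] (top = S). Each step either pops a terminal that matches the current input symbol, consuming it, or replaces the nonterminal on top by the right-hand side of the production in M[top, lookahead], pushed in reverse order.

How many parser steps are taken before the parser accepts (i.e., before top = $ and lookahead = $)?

13

      Stack      Input            Action
   1  $ S        d d c f d d c $  expand S ::= F R
   2  $ R F      d d c f d d c $  expand F ::= d d c
   3  $ R c d d  d d c f d d c $  match d
   4  $ R c d    d c f d d c $    match d
   5  $ R c      c f d d c $      match c
   6  $ R        f d d c $        expand R ::= f S
   7  $ S f      f d d c $        match f
   8  $ S        d d c $          expand S ::= F R
   9  $ R F      d d c $          expand F ::= d d c
  10  $ R c d d  d d c $          match d
  11  $ R c d    d c $            match d
  12  $ R c      c $              match c
  13  $ R        $                expand R ::= λ
Accept reached after 13 steps.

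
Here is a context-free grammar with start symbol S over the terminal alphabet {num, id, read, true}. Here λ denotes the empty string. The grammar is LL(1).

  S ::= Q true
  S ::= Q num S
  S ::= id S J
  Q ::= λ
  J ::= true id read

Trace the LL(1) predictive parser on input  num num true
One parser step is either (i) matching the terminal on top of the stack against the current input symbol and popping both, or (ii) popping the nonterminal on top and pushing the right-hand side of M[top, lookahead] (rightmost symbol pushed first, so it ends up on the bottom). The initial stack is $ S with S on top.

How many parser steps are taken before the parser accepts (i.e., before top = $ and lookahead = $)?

step 1: stack=$ S  input=num num true $  — expand S ::= Q num S
step 2: stack=$ S num Q  input=num num true $  — expand Q ::= λ
step 3: stack=$ S num  input=num num true $  — match num
step 4: stack=$ S  input=num true $  — expand S ::= Q num S
step 5: stack=$ S num Q  input=num true $  — expand Q ::= λ
step 6: stack=$ S num  input=num true $  — match num
step 7: stack=$ S  input=true $  — expand S ::= Q true
step 8: stack=$ true Q  input=true $  — expand Q ::= λ
step 9: stack=$ true  input=true $  — match true
Accept reached after 9 steps.

9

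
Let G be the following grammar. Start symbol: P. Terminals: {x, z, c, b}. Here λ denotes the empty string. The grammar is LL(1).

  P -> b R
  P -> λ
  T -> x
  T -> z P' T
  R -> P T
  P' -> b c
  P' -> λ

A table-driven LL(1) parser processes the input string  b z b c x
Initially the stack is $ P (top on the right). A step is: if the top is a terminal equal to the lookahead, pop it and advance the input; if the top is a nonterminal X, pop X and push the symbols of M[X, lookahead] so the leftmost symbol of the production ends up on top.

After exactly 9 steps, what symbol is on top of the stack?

step 1: stack=$ P  input=b z b c x $  — expand P -> b R
step 2: stack=$ R b  input=b z b c x $  — match b
step 3: stack=$ R  input=z b c x $  — expand R -> P T
step 4: stack=$ T P  input=z b c x $  — expand P -> λ
step 5: stack=$ T  input=z b c x $  — expand T -> z P' T
step 6: stack=$ T P' z  input=z b c x $  — match z
step 7: stack=$ T P'  input=b c x $  — expand P' -> b c
step 8: stack=$ T c b  input=b c x $  — match b
step 9: stack=$ T c  input=c x $  — match c
Stack after step 9: $ T (top = T).

T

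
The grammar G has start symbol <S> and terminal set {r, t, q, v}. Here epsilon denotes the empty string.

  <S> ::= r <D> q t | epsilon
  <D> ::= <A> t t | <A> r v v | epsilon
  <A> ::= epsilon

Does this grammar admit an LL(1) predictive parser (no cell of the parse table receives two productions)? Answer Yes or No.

FIRST(<S>) = {epsilon, r}
FIRST(<D>) = {epsilon, r, t}
FIRST(<A>) = {epsilon}
FOLLOW(<S>) = {$}
FOLLOW(<D>) = {q}
FOLLOW(<A>) = {r, t}
Each cell of M receives at most one production.

Yes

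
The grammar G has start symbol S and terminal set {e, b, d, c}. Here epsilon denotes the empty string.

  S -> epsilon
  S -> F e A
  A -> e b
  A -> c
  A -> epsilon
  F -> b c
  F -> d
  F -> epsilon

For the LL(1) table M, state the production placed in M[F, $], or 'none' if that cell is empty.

FIRST(A): from A->e b we get {e}; from A->c we get {c}; from A->epsilon we get {epsilon}. So FIRST(A) = {epsilon, c, e}.
FIRST(F): from F->b c we get {b}; from F->d we get {d}; from F->epsilon we get {epsilon}. So FIRST(F) = {epsilon, b, d}.
FIRST(S): from S->epsilon we get {epsilon}; from S->F e A we get {b, d, e}. So FIRST(S) = {epsilon, b, d, e}.
FOLLOW(S) includes $ since S is the start symbol.
FOLLOW(F): in S->F e A, F is followed by e A with FIRST {e}. Thus FOLLOW(F) = {e}.
For F -> b c: FIRST(b c) = {b}, so it goes in M[F, t] for t ∈ {b}.
For F -> d: FIRST(d) = {d}, so it goes in M[F, t] for t ∈ {d}.
For F -> epsilon: FIRST(epsilon) = {epsilon}, so it goes in M[F, t] for t ∈ {}; since epsilon ∈ FIRST, also for every t ∈ FOLLOW(F) = {e}.
None of these place a production in M[F, $].

none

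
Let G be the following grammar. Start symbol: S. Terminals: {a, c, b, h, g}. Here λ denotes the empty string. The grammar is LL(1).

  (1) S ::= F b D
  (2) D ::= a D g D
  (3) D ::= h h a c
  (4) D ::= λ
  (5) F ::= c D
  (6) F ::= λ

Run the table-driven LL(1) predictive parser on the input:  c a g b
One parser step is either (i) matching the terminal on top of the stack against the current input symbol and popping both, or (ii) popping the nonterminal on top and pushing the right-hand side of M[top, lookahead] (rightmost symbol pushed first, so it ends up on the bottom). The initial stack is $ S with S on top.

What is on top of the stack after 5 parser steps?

step 1: stack=$ S  input=c a g b $  — expand S ::= F b D
step 2: stack=$ D b F  input=c a g b $  — expand F ::= c D
step 3: stack=$ D b D c  input=c a g b $  — match c
step 4: stack=$ D b D  input=a g b $  — expand D ::= a D g D
step 5: stack=$ D b D g D a  input=a g b $  — match a
Stack after step 5: $ D b D g D (top = D).

D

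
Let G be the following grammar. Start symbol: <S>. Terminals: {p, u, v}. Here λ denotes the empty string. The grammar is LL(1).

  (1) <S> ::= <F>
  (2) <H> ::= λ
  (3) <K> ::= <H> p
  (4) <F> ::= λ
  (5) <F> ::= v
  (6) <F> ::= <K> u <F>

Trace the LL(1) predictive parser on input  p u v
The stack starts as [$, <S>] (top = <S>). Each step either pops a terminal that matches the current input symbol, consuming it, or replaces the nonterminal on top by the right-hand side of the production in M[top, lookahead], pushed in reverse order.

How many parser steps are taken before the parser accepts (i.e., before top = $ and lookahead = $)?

8

     Stack          Input    Action
  1  $ <S>          p u v $  expand <S> ::= <F>
  2  $ <F>          p u v $  expand <F> ::= <K> u <F>
  3  $ <F> u <K>    p u v $  expand <K> ::= <H> p
  4  $ <F> u p <H>  p u v $  expand <H> ::= λ
  5  $ <F> u p      p u v $  match p
  6  $ <F> u        u v $    match u
  7  $ <F>          v $      expand <F> ::= v
  8  $ v            v $      match v
Accept reached after 8 steps.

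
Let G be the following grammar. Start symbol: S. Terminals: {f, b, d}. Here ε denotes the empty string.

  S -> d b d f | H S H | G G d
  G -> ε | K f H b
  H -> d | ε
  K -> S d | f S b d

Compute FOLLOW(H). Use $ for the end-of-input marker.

{$, b, d, f}

FIRST(H): from H->d we get {d}; from H->ε we get {ε}. So FIRST(H) = {ε, d}.
FIRST(S): from S->d b d f we get {d}; from S->H S H we get {d, f}; from S->G G d we get {d, f}. So FIRST(S) = {d, f}.
FIRST(K): from K->S d we get {d, f}; from K->f S b d we get {f}. So FIRST(K) = {d, f}.
FIRST(G): from G->ε we get {ε}; from G->K f H b we get {d, f}. So FIRST(G) = {ε, d, f}.
FOLLOW(S) includes $ since S is the start symbol.
FOLLOW(S): in S->H S H, S is followed by H with FIRST {ε, d}; in S->H S H, the suffix after S is nullable (adds nothing new); in K->S d, S is followed by d with FIRST {d}; in K->f S b d, S is followed by b d with FIRST {b}. Thus FOLLOW(S) = {$, b, d}.
FOLLOW(G): in S->G G d (occurrence 1), G is followed by G d with FIRST {d, f}; in S->G G d (occurrence 2), G is followed by d with FIRST {d}. Thus FOLLOW(G) = {d, f}.
FOLLOW(H): in S->H S H (occurrence 1), H is followed by S H with FIRST {d, f}; in S->H S H (occurrence 2), the suffix after H is empty, so FOLLOW(H) ⊇ FOLLOW(S) = {$, b, d}; in G->K f H b, H is followed by b with FIRST {b}. Thus FOLLOW(H) = {$, b, d, f}.
FOLLOW(K): in G->K f H b, K is followed by f H b with FIRST {f}. Thus FOLLOW(K) = {f}.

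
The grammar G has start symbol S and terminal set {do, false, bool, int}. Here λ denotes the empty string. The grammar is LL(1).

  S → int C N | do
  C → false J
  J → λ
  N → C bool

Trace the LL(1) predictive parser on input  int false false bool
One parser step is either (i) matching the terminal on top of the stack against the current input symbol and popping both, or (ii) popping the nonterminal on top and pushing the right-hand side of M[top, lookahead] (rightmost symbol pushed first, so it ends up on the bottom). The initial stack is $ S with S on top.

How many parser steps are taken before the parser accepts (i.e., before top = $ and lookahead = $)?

step 1: stack=$ S  input=int false false bool $  — expand S → int C N
step 2: stack=$ N C int  input=int false false bool $  — match int
step 3: stack=$ N C  input=false false bool $  — expand C → false J
step 4: stack=$ N J false  input=false false bool $  — match false
step 5: stack=$ N J  input=false bool $  — expand J → λ
step 6: stack=$ N  input=false bool $  — expand N → C bool
step 7: stack=$ bool C  input=false bool $  — expand C → false J
step 8: stack=$ bool J false  input=false bool $  — match false
step 9: stack=$ bool J  input=bool $  — expand J → λ
step 10: stack=$ bool  input=bool $  — match bool
Accept reached after 10 steps.

10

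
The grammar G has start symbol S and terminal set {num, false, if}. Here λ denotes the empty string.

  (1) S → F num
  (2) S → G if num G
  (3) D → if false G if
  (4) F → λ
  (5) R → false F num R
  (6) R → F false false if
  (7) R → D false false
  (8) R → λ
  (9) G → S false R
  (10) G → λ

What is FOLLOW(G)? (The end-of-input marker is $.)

FIRST(D): from D→if false G if we get {if}. So FIRST(D) = {if}.
FIRST(F): from F→λ we get {λ}. So FIRST(F) = {λ}.
FIRST(R): from R→false F num R we get {false}; from R→F false false if we get {false}; from R→D false false we get {if}; from R→λ we get {λ}. So FIRST(R) = {λ, false, if}.
FIRST(S): from S→F num we get {num}; from S→G if num G we get {if, num}. So FIRST(S) = {if, num}.
FIRST(G): from G→S false R we get {if, num}; from G→λ we get {λ}. So FIRST(G) = {λ, if, num}.
FOLLOW(S) includes $ since S is the start symbol.
FOLLOW(S): in G→S false R, S is followed by false R with FIRST {false}. Thus FOLLOW(S) = {$, false}.
FOLLOW(D): in R→D false false, D is followed by false false with FIRST {false}. Thus FOLLOW(D) = {false}.
FOLLOW(F): in S→F num, F is followed by num with FIRST {num}; in R→false F num R, F is followed by num R with FIRST {num}; in R→F false false if, F is followed by false false if with FIRST {false}. Thus FOLLOW(F) = {false, num}.
FOLLOW(G): in S→G if num G (occurrence 1), G is followed by if num G with FIRST {if}; in S→G if num G (occurrence 2), the suffix after G is empty, so FOLLOW(G) ⊇ FOLLOW(S) = {$, false}; in D→if false G if, G is followed by if with FIRST {if}. Thus FOLLOW(G) = {$, false, if}.
FOLLOW(R): in R→false F num R, the suffix after R is empty (adds nothing new); in G→S false R, the suffix after R is empty, so FOLLOW(R) ⊇ FOLLOW(G) = {$, false, if}. Thus FOLLOW(R) = {$, false, if}.

{$, false, if}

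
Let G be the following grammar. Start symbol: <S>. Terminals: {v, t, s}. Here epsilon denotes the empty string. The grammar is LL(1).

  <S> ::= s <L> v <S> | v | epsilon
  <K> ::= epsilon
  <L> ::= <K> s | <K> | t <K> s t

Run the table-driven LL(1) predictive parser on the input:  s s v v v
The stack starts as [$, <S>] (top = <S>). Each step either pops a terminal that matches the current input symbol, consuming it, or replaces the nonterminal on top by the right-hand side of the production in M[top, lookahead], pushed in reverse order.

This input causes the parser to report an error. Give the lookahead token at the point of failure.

step 1: stack=$ <S>  input=s s v v v $  — expand <S> ::= s <L> v <S>
step 2: stack=$ <S> v <L> s  input=s s v v v $  — match s
step 3: stack=$ <S> v <L>  input=s v v v $  — expand <L> ::= <K> s
step 4: stack=$ <S> v s <K>  input=s v v v $  — expand <K> ::= epsilon
step 5: stack=$ <S> v s  input=s v v v $  — match s
step 6: stack=$ <S> v  input=v v v $  — match v
step 7: stack=$ <S>  input=v v $  — expand <S> ::= v
step 8: stack=$ v  input=v v $  — match v
step 9: stack=$  input=v $  — error: stack empty but input remains

v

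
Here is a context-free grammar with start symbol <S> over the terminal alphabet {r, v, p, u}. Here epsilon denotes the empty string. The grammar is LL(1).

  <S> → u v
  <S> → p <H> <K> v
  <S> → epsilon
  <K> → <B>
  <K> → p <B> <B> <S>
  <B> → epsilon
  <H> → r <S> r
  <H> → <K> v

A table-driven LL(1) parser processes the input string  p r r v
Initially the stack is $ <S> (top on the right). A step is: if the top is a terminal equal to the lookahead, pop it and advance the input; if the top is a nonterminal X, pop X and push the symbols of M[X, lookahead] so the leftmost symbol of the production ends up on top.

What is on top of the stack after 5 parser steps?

r

     Stack            Input      Action
  1  $ <S>            p r r v $  expand <S> → p <H> <K> v
  2  $ v <K> <H> p    p r r v $  match p
  3  $ v <K> <H>      r r v $    expand <H> → r <S> r
  4  $ v <K> r <S> r  r r v $    match r
  5  $ v <K> r <S>    r v $      expand <S> → epsilon
Stack after step 5: $ v <K> r (top = r).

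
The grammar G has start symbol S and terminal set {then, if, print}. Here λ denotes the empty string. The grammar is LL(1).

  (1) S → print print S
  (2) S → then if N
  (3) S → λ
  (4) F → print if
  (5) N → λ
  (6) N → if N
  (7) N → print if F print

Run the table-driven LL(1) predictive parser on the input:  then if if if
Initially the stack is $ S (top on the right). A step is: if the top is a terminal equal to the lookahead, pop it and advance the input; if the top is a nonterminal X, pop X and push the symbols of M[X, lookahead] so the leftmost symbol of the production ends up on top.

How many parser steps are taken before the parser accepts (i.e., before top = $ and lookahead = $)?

     Stack        Input            Action
  1  $ S          then if if if $  expand S → then if N
  2  $ N if then  then if if if $  match then
  3  $ N if       if if if $       match if
  4  $ N          if if $          expand N → if N
  5  $ N if       if if $          match if
  6  $ N          if $             expand N → if N
  7  $ N if       if $             match if
  8  $ N          $                expand N → λ
Accept reached after 8 steps.

8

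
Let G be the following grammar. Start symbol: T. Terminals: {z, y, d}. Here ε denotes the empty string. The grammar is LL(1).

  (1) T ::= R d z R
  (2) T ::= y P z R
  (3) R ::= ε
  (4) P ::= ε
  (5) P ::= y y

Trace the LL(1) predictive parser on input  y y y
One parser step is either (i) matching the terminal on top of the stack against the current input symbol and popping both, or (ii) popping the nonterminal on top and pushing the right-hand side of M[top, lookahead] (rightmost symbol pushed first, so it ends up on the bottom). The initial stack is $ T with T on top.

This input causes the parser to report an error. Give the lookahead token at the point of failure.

step 1: stack=$ T  input=y y y $  — expand T ::= y P z R
step 2: stack=$ R z P y  input=y y y $  — match y
step 3: stack=$ R z P  input=y y $  — expand P ::= y y
step 4: stack=$ R z y y  input=y y $  — match y
step 5: stack=$ R z y  input=y $  — match y
step 6: stack=$ R z  input=$  — error: top is terminal z but lookahead is $

$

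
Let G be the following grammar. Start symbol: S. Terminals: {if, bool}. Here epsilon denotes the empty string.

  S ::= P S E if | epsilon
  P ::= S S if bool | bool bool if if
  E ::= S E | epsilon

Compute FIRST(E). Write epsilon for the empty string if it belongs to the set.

FIRST(S) = {epsilon, bool, if}  (via P S E if)
FIRST(P) = {bool, if}  (via S S if bool)
FIRST(E) = {epsilon, bool, if}  (via S E)

{epsilon, bool, if}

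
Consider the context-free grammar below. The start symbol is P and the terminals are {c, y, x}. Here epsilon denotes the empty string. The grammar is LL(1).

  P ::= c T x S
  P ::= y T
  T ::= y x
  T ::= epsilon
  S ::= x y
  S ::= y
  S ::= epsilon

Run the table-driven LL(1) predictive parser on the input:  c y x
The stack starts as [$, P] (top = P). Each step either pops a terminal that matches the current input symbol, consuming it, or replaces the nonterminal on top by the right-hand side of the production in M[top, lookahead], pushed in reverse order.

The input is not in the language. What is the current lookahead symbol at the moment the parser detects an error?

     Stack      Input    Action
  1  $ P        c y x $  expand P ::= c T x S
  2  $ S x T c  c y x $  match c
  3  $ S x T    y x $    expand T ::= y x
  4  $ S x x y  y x $    match y
  5  $ S x x    x $      match x
  6  $ S x      $        error: top is terminal x but lookahead is $

$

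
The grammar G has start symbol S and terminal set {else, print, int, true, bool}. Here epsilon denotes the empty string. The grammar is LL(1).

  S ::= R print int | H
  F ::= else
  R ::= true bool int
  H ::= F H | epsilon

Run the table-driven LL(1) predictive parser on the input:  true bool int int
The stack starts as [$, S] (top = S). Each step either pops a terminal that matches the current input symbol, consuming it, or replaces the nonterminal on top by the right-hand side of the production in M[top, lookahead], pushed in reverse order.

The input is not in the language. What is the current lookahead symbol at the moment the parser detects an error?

int

step 1: stack=$ S  input=true bool int int $  — expand S ::= R print int
step 2: stack=$ int print R  input=true bool int int $  — expand R ::= true bool int
step 3: stack=$ int print int bool true  input=true bool int int $  — match true
step 4: stack=$ int print int bool  input=bool int int $  — match bool
step 5: stack=$ int print int  input=int int $  — match int
step 6: stack=$ int print  input=int $  — error: top is terminal print but lookahead is int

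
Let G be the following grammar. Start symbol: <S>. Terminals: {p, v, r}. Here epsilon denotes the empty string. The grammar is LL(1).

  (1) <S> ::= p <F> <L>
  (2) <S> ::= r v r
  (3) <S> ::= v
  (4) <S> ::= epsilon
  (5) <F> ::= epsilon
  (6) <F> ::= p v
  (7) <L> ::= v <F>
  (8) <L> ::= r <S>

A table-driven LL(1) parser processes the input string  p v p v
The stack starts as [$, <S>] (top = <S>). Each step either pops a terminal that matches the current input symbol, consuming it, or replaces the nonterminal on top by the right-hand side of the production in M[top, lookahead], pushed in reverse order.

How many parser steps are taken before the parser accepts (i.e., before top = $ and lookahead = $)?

8

     Stack        Input      Action
  1  $ <S>        p v p v $  expand <S> ::= p <F> <L>
  2  $ <L> <F> p  p v p v $  match p
  3  $ <L> <F>    v p v $    expand <F> ::= epsilon
  4  $ <L>        v p v $    expand <L> ::= v <F>
  5  $ <F> v      v p v $    match v
  6  $ <F>        p v $      expand <F> ::= p v
  7  $ v p        p v $      match p
  8  $ v          v $        match v
Accept reached after 8 steps.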